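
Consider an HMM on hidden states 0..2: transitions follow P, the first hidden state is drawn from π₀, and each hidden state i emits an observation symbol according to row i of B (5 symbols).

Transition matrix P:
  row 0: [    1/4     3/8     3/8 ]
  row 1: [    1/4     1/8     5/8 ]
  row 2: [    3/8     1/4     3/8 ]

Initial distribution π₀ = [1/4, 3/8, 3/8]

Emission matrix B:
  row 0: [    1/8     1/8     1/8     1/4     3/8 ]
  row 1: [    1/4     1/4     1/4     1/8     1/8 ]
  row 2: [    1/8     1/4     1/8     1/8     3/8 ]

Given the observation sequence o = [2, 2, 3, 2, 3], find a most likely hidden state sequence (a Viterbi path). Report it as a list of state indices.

t=0: δ = [3.125e-02, 9.375e-02, 4.688e-02]  (obs o_0=2)
t=1: δ = [2.930e-03, 2.930e-03, 7.324e-03]  ψ = [1, 0, 1]  (obs o_1=2)
t=2: δ = [6.866e-04, 2.289e-04, 3.433e-04]  ψ = [2, 2, 2]  (obs o_2=3)
t=3: δ = [2.146e-05, 6.437e-05, 3.219e-05]  ψ = [0, 0, 0]  (obs o_3=2)
t=4: δ = [4.023e-06, 1.006e-06, 5.029e-06]  ψ = [1, 0, 1]  (obs o_4=3)
backtrack: best end state = 2; path = [1, 2, 0, 1, 2]

path = [1, 2, 0, 1, 2]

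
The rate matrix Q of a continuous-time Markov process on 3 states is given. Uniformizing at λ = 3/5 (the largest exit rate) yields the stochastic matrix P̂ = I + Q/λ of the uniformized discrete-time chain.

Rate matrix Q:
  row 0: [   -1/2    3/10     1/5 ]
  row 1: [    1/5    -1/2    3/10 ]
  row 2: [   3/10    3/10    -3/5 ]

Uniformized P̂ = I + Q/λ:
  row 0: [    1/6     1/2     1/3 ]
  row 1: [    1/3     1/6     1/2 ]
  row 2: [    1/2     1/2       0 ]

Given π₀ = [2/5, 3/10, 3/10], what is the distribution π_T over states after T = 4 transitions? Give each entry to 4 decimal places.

t=0: π = [0.4000, 0.3000, 0.3000]
t=1: π = [0.3167, 0.4000, 0.2833]
t=2: π = [0.3278, 0.3667, 0.3056]
t=3: π = [0.3296, 0.3778, 0.2926]
t=4: π = [0.3272, 0.3741, 0.2988]

π = [0.3272, 0.3741, 0.2988]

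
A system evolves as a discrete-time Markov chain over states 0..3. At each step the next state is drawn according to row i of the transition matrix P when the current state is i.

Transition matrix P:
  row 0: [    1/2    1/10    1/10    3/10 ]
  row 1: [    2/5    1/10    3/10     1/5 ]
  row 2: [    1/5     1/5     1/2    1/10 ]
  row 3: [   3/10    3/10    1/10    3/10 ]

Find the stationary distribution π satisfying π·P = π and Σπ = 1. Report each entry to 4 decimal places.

Balance equations π_j = Σ_i π_i·P[i][j]:
  π_0 = 1/2·π_0 + 2/5·π_1 + 1/5·π_2 + 3/10·π_3
  π_1 = 1/10·π_0 + 1/10·π_1 + 1/5·π_2 + 3/10·π_3
  π_2 = 1/10·π_0 + 3/10·π_1 + 1/2·π_2 + 1/10·π_3
  normalize: π_0 + π_1 + π_2 + π_3 = 1
Solving the linear system gives exactly π = [221/600, 17/100, 67/300, 143/600].

π = [0.3683, 0.1700, 0.2233, 0.2383]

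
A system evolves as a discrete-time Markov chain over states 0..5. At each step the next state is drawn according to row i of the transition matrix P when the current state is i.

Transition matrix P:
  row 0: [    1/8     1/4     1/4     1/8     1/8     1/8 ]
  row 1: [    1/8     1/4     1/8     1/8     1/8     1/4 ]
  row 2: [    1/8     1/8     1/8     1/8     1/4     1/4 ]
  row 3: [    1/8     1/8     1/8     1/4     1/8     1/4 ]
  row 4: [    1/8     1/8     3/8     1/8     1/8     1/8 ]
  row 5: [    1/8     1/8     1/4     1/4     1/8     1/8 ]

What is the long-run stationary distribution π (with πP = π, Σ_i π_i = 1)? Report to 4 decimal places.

Balance equations π_j = Σ_i π_i·P[i][j]:
  π_0 = 1/8·π_0 + 1/8·π_1 + 1/8·π_2 + 1/8·π_3 + 1/8·π_4 + 1/8·π_5
  π_1 = 1/4·π_0 + 1/4·π_1 + 1/8·π_2 + 1/8·π_3 + 1/8·π_4 + 1/8·π_5
  π_2 = 1/4·π_0 + 1/8·π_1 + 1/8·π_2 + 1/8·π_3 + 3/8·π_4 + 1/4·π_5
  π_3 = 1/8·π_0 + 1/8·π_1 + 1/8·π_2 + 1/4·π_3 + 1/8·π_4 + 1/4·π_5
  π_4 = 1/8·π_0 + 1/8·π_1 + 1/4·π_2 + 1/8·π_3 + 1/8·π_4 + 1/8·π_5
  normalize: π_0 + π_1 + π_2 + π_3 + π_4 + π_5 = 1
Solving the linear system gives exactly π = [1/8, 9/56, 113/559, 5329/31304, 84/559, 857/4472].

π = [0.1250, 0.1607, 0.2021, 0.1702, 0.1503, 0.1916]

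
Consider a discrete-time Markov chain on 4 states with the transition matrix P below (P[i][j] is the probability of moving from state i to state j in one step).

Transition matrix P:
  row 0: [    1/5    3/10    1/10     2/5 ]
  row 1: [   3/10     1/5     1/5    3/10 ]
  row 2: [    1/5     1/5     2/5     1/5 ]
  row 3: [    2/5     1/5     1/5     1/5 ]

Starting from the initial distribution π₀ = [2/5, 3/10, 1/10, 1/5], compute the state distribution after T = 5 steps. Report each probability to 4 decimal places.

t=0: π = [0.4000, 0.3000, 0.1000, 0.2000]
t=1: π = [0.2700, 0.2400, 0.1800, 0.3100]
t=2: π = [0.2860, 0.2270, 0.2090, 0.2780]
t=3: π = [0.2783, 0.2286, 0.2132, 0.2799]
t=4: π = [0.2788, 0.2278, 0.2148, 0.2785]
t=5: π = [0.2785, 0.2279, 0.2151, 0.2786]

π = [0.2785, 0.2279, 0.2151, 0.2786]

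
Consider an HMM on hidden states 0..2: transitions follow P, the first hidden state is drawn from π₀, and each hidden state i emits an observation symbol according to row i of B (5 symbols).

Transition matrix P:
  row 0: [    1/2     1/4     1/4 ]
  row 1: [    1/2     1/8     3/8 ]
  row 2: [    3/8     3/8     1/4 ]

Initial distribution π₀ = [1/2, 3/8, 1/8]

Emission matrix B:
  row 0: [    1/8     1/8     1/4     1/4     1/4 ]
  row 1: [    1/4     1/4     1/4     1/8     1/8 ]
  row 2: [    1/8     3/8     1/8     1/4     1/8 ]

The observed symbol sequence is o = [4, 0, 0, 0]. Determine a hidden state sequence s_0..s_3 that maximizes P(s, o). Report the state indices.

t=0: δ = [1.250e-01, 4.688e-02, 1.562e-02]  (obs o_0=4)
t=1: δ = [7.812e-03, 7.812e-03, 3.906e-03]  ψ = [0, 0, 0]  (obs o_1=0)
t=2: δ = [4.883e-04, 4.883e-04, 3.662e-04]  ψ = [0, 0, 1]  (obs o_2=0)
t=3: δ = [3.052e-05, 3.433e-05, 2.289e-05]  ψ = [0, 2, 1]  (obs o_3=0)
backtrack: best end state = 1; path = [0, 1, 2, 1]

path = [0, 1, 2, 1]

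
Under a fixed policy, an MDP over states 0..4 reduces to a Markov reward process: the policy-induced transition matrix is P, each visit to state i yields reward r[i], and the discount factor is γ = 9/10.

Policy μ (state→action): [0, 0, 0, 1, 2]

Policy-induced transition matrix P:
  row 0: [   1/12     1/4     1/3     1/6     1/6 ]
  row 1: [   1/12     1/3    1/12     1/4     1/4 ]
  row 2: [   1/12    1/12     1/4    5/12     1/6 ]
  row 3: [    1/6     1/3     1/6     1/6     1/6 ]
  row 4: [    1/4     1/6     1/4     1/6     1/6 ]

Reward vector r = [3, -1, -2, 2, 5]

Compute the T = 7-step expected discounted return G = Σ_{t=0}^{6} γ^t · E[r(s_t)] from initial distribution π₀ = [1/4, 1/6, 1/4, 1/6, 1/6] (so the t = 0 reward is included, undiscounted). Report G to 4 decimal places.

G = 6.0970

t=0: π = [0.2500, 0.1667, 0.2500, 0.1667, 0.1667], E[r] = 1.2500, γ^t·E[r] = 1.250000, running G = 1.250000
t=1: π = [0.1250, 0.2222, 0.2292, 0.2431, 0.1806], E[r] = 1.0833, γ^t·E[r] = 0.975000, running G = 2.225000
t=2: π = [0.1337, 0.2355, 0.2031, 0.2425, 0.1852], E[r] = 1.1701, γ^t·E[r] = 0.947813, running G = 3.172813
t=3: π = [0.1344, 0.2405, 0.2017, 0.2371, 0.1863], E[r] = 1.1649, γ^t·E[r] = 0.849234, running G = 4.022047
t=4: π = [0.1341, 0.2407, 0.2014, 0.2371, 0.1867], E[r] = 1.1669, γ^t·E[r] = 0.765584, running G = 4.787631
t=5: π = [0.1342, 0.2407, 0.2013, 0.2371, 0.1867], E[r] = 1.1671, γ^t·E[r] = 0.689136, running G = 5.476768
t=6: π = [0.1342, 0.2407, 0.2013, 0.2371, 0.1867], E[r] = 1.1670, γ^t·E[r] = 0.620205, running G = 6.096973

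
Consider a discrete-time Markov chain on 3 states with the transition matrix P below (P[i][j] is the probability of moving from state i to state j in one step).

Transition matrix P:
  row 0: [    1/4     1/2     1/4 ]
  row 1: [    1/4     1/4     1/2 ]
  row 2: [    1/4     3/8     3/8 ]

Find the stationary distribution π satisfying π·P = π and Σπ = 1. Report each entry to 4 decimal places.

Balance equations π_j = Σ_i π_i·P[i][j]:
  π_0 = 1/4·π_0 + 1/4·π_1 + 1/4·π_2
  π_1 = 1/2·π_0 + 1/4·π_1 + 3/8·π_2
  normalize: π_0 + π_1 + π_2 = 1
Solving the linear system gives exactly π = [1/4, 13/36, 7/18].

π = [0.2500, 0.3611, 0.3889]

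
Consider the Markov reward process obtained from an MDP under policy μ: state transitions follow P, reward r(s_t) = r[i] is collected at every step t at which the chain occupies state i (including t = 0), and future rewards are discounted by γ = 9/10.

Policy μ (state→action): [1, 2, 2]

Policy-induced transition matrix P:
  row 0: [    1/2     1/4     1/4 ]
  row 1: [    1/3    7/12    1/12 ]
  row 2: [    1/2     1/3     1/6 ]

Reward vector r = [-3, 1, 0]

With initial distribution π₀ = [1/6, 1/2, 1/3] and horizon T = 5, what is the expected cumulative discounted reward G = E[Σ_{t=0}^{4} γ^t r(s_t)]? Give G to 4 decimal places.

G = -2.6726

t=0: π = [0.1667, 0.5000, 0.3333], E[r] = 0.0000, γ^t·E[r] = 0.000000, running G = 0.000000
t=1: π = [0.4167, 0.4444, 0.1389], E[r] = -0.8056, γ^t·E[r] = -0.725000, running G = -0.725000
t=2: π = [0.4259, 0.4097, 0.1644], E[r] = -0.8681, γ^t·E[r] = -0.703125, running G = -1.428125
t=3: π = [0.4317, 0.4003, 0.1680], E[r] = -0.8949, γ^t·E[r] = -0.652359, running G = -2.080484
t=4: π = [0.4333, 0.3974, 0.1693], E[r] = -0.9024, γ^t·E[r] = -0.592091, running G = -2.672575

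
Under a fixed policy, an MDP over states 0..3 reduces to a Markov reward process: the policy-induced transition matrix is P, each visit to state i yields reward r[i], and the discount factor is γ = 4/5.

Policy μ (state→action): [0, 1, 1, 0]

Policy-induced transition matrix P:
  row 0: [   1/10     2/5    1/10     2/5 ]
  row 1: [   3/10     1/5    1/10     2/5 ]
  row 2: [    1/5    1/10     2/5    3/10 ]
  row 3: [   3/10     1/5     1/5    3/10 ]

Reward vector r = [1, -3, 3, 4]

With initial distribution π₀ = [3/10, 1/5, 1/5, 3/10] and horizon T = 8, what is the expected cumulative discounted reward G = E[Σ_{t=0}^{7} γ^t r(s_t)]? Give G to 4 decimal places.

t=0: π = [0.3000, 0.2000, 0.2000, 0.3000], E[r] = 1.5000, γ^t·E[r] = 1.500000, running G = 1.500000
t=1: π = [0.2200, 0.2400, 0.1900, 0.3500], E[r] = 1.4700, γ^t·E[r] = 1.176000, running G = 2.676000
t=2: π = [0.2370, 0.2250, 0.1920, 0.3460], E[r] = 1.5220, γ^t·E[r] = 0.974080, running G = 3.650080
t=3: π = [0.2334, 0.2282, 0.1922, 0.3462], E[r] = 1.5102, γ^t·E[r] = 0.773222, running G = 4.423302
t=4: π = [0.2341, 0.2275, 0.1923, 0.3462], E[r] = 1.5132, γ^t·E[r] = 0.619807, running G = 5.043109
t=5: π = [0.2340, 0.2276, 0.1923, 0.3462], E[r] = 1.5127, γ^t·E[r] = 0.495682, running G = 5.538791
t=6: π = [0.2340, 0.2276, 0.1923, 0.3462], E[r] = 1.5128, γ^t·E[r] = 0.396580, running G = 5.935371
t=7: π = [0.2340, 0.2276, 0.1923, 0.3462], E[r] = 1.5128, γ^t·E[r] = 0.317260, running G = 6.252631

G = 6.2526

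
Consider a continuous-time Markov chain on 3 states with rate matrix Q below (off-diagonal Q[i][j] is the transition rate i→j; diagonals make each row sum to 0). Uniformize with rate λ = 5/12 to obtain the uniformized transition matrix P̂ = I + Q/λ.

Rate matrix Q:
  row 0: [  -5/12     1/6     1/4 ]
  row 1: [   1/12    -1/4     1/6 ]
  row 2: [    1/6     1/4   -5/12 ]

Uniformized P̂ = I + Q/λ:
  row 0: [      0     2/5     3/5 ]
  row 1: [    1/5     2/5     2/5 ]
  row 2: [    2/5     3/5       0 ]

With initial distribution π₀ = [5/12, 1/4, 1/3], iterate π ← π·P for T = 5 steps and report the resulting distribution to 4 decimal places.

t=0: π = [0.4167, 0.2500, 0.3333]
t=1: π = [0.1833, 0.4667, 0.3500]
t=2: π = [0.2333, 0.4700, 0.2967]
t=3: π = [0.2127, 0.4593, 0.3280]
t=4: π = [0.2231, 0.4656, 0.3113]
t=5: π = [0.2177, 0.4623, 0.3201]

π = [0.2177, 0.4623, 0.3201]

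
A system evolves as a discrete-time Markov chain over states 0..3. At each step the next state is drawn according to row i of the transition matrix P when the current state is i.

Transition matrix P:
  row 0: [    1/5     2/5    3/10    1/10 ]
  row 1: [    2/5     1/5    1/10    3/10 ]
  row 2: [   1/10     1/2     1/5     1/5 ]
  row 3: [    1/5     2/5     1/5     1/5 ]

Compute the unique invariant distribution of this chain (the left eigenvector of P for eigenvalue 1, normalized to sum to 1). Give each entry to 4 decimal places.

π = [0.2508, 0.3492, 0.1902, 0.2098]

Balance equations π_j = Σ_i π_i·P[i][j]:
  π_0 = 1/5·π_0 + 2/5·π_1 + 1/10·π_2 + 1/5·π_3
  π_1 = 2/5·π_0 + 1/5·π_1 + 1/2·π_2 + 2/5·π_3
  π_2 = 3/10·π_0 + 1/10·π_1 + 1/5·π_2 + 1/5·π_3
  normalize: π_0 + π_1 + π_2 + π_3 = 1
Solving the linear system gives exactly π = [153/610, 213/610, 58/305, 64/305].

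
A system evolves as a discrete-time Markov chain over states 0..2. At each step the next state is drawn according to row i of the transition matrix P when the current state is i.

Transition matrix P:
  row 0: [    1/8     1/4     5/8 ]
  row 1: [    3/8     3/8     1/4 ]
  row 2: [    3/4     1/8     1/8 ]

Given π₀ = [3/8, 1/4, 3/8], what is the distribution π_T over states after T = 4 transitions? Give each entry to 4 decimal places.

π = [0.4046, 0.2350, 0.3604]

t=0: π = [0.3750, 0.2500, 0.3750]
t=1: π = [0.4219, 0.2344, 0.3438]
t=2: π = [0.3984, 0.2363, 0.3652]
t=3: π = [0.4124, 0.2339, 0.3538]
t=4: π = [0.4046, 0.2350, 0.3604]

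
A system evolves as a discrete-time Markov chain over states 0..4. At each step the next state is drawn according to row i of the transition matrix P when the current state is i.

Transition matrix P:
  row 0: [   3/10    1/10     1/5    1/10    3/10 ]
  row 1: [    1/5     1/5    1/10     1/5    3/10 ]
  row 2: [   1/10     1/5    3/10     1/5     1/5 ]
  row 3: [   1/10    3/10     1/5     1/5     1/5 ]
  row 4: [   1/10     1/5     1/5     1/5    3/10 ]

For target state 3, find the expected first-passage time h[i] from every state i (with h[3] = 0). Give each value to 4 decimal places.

First-step conditioning: h[3] = 0; for i ≠ 3, h[i] = 1 + Σ_k P[i][k]·h[k].
  h[0] = 1 + 3/10·h[0] + 1/10·h[1] + 1/5·h[2] + 3/10·h[4]
  h[1] = 1 + 1/5·h[0] + 1/5·h[1] + 1/10·h[2] + 3/10·h[4]
  h[2] = 1 + 1/10·h[0] + 1/5·h[1] + 3/10·h[2] + 1/5·h[4]
  h[4] = 1 + 1/10·h[0] + 1/5·h[1] + 1/5·h[2] + 3/10·h[4]
Solving the 4×4 linear system over states ≠ 3 gives exactly h = [91/15, 82/15, 27/5, 0, 27/5] (h[3] = 0 is the target).

h = [6.0667, 5.4667, 5.4000, 0.0000, 5.4000]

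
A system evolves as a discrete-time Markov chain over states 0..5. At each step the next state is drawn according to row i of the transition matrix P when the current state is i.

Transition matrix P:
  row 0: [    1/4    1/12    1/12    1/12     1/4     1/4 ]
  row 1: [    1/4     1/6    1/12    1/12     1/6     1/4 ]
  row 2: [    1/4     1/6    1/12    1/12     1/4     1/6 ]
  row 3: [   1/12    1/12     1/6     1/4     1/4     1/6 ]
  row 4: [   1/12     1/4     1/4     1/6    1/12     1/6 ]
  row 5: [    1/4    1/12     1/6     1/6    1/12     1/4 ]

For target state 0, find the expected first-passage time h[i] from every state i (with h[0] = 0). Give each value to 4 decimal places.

h = [0.0000, 4.9830, 5.0525, 6.0699, 5.8420, 5.0077]

First-step conditioning: h[0] = 0; for i ≠ 0, h[i] = 1 + Σ_k P[i][k]·h[k].
  h[1] = 1 + 1/6·h[1] + 1/12·h[2] + 1/12·h[3] + 1/6·h[4] + 1/4·h[5]
  h[2] = 1 + 1/6·h[1] + 1/12·h[2] + 1/12·h[3] + 1/4·h[4] + 1/6·h[5]
  h[3] = 1 + 1/12·h[1] + 1/6·h[2] + 1/4·h[3] + 1/4·h[4] + 1/6·h[5]
  h[4] = 1 + 1/4·h[1] + 1/4·h[2] + 1/6·h[3] + 1/12·h[4] + 1/6·h[5]
  h[5] = 1 + 1/12·h[1] + 1/6·h[2] + 1/6·h[3] + 1/12·h[4] + 1/4·h[5]
Solving the 5×5 linear system over states ≠ 0 gives exactly h = [0, 73972/14845, 75004/14845, 90108/14845, 86724/14845, 14868/2969] (h[0] = 0 is the target).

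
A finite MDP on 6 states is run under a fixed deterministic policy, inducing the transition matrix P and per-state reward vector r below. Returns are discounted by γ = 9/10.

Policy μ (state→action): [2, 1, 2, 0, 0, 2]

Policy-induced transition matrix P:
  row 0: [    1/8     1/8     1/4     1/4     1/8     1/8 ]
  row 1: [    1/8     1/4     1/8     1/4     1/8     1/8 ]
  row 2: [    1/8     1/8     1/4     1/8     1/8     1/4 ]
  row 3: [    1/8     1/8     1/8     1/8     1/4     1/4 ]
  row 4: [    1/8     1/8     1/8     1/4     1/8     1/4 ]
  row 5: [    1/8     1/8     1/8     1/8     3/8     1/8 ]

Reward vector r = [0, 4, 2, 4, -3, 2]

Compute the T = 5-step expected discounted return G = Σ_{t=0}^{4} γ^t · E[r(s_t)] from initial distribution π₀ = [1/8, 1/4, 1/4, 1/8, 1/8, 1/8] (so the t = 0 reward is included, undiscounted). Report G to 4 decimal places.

t=0: π = [0.1250, 0.2500, 0.2500, 0.1250, 0.1250, 0.1250], E[r] = 1.8750, γ^t·E[r] = 1.875000, running G = 1.875000
t=1: π = [0.1250, 0.1563, 0.1719, 0.1875, 0.1719, 0.1875], E[r] = 1.5781, γ^t·E[r] = 1.420313, running G = 3.295313
t=2: π = [0.1250, 0.1445, 0.1621, 0.1816, 0.1953, 0.1914], E[r] = 1.4258, γ^t·E[r] = 1.154883, running G = 4.450195
t=3: π = [0.1250, 0.1431, 0.1609, 0.1831, 0.1956, 0.1924], E[r] = 1.4246, γ^t·E[r] = 1.038505, running G = 5.488700
t=4: π = [0.1250, 0.1429, 0.1607, 0.1830, 0.1960, 0.1924], E[r] = 1.4218, γ^t·E[r] = 0.932812, running G = 6.421512

G = 6.4215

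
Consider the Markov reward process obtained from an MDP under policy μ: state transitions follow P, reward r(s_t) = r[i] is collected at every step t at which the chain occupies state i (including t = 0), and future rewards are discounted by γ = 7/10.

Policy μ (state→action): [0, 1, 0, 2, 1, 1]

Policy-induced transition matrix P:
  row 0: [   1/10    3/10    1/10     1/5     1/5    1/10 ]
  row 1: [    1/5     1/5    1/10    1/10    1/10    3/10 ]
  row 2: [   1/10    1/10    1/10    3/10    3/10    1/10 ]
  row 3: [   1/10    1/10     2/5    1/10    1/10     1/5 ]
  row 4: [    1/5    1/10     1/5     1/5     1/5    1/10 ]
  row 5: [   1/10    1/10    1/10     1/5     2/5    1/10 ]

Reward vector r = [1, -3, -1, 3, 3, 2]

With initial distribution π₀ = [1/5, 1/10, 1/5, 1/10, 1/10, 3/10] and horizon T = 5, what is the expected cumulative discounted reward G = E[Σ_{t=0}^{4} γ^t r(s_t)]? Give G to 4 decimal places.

t=0: π = [0.2000, 0.1000, 0.2000, 0.1000, 0.1000, 0.3000], E[r] = 0.9000, γ^t·E[r] = 0.900000, running G = 0.900000
t=1: π = [0.1200, 0.1500, 0.1400, 0.2000, 0.2600, 0.1300], E[r] = 1.1700, γ^t·E[r] = 0.819000, running G = 1.719000
t=2: π = [0.1410, 0.1390, 0.1860, 0.1790, 0.2050, 0.1500], E[r] = 0.9900, γ^t·E[r] = 0.485100, running G = 2.204100
t=3: π = [0.1344, 0.1421, 0.1742, 0.1868, 0.2168, 0.1457], E[r] = 1.0361, γ^t·E[r] = 0.355382, running G = 2.559482
t=4: π = [0.1359, 0.1411, 0.1777, 0.1845, 0.2137, 0.1471], E[r] = 1.0237, γ^t·E[r] = 0.245790, running G = 2.805273

G = 2.8053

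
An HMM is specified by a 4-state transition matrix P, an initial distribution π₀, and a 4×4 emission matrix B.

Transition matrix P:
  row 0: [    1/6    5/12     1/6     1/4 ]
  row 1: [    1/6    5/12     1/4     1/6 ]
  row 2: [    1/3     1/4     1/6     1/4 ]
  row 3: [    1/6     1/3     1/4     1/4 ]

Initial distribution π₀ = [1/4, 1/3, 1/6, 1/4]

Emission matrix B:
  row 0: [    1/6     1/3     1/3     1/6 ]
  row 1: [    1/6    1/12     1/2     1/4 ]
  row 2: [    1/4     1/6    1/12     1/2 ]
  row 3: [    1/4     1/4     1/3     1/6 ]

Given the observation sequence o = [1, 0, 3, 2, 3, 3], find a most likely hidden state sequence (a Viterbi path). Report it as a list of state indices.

t=0: δ = [8.333e-02, 2.778e-02, 2.778e-02, 6.250e-02]  (obs o_0=1)
t=1: δ = [2.315e-03, 5.787e-03, 3.906e-03, 5.208e-03]  ψ = [0, 0, 3, 0]  (obs o_1=0)
t=2: δ = [2.170e-04, 6.028e-04, 7.234e-04, 2.170e-04]  ψ = [2, 1, 1, 3]  (obs o_2=3)
t=3: δ = [8.038e-05, 1.256e-04, 1.256e-05, 6.028e-05]  ψ = [2, 1, 1, 2]  (obs o_3=2)
t=4: δ = [3.489e-06, 1.308e-05, 1.570e-05, 3.489e-06]  ψ = [1, 1, 1, 1]  (obs o_4=3)
t=5: δ = [8.721e-07, 1.363e-06, 1.635e-06, 6.541e-07]  ψ = [2, 1, 1, 2]  (obs o_5=3)
backtrack: best end state = 2; path = [0, 1, 1, 1, 1, 2]

path = [0, 1, 1, 1, 1, 2]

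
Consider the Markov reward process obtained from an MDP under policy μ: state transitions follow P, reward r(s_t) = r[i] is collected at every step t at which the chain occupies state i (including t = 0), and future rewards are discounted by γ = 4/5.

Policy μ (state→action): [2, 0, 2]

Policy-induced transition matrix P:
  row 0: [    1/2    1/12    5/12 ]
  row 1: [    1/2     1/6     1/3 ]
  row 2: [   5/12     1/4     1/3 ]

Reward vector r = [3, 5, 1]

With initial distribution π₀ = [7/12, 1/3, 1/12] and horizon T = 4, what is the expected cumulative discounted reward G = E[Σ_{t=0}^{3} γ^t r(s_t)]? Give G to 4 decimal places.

G = 8.4485

t=0: π = [0.5833, 0.3333, 0.0833], E[r] = 3.5000, γ^t·E[r] = 3.500000, running G = 3.500000
t=1: π = [0.4931, 0.1250, 0.3819], E[r] = 2.4861, γ^t·E[r] = 1.988889, running G = 5.488889
t=2: π = [0.4682, 0.1574, 0.3744], E[r] = 2.5660, γ^t·E[r] = 1.642222, running G = 7.131111
t=3: π = [0.4688, 0.1589, 0.3723], E[r] = 2.5730, γ^t·E[r] = 1.317383, running G = 8.448494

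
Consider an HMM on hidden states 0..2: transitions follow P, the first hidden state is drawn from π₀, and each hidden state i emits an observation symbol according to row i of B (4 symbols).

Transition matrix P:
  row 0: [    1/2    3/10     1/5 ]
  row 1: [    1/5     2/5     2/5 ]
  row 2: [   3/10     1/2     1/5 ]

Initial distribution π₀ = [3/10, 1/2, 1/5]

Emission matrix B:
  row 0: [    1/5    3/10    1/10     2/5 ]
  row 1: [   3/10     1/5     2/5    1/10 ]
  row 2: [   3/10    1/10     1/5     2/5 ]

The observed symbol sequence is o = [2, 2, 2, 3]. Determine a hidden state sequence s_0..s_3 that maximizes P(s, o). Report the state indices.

t=0: δ = [3.000e-02, 2.000e-01, 4.000e-02]  (obs o_0=2)
t=1: δ = [4.000e-03, 3.200e-02, 1.600e-02]  ψ = [1, 1, 1]  (obs o_1=2)
t=2: δ = [6.400e-04, 5.120e-03, 2.560e-03]  ψ = [1, 1, 1]  (obs o_2=2)
t=3: δ = [4.096e-04, 2.048e-04, 8.192e-04]  ψ = [1, 1, 1]  (obs o_3=3)
backtrack: best end state = 2; path = [1, 1, 1, 2]

path = [1, 1, 1, 2]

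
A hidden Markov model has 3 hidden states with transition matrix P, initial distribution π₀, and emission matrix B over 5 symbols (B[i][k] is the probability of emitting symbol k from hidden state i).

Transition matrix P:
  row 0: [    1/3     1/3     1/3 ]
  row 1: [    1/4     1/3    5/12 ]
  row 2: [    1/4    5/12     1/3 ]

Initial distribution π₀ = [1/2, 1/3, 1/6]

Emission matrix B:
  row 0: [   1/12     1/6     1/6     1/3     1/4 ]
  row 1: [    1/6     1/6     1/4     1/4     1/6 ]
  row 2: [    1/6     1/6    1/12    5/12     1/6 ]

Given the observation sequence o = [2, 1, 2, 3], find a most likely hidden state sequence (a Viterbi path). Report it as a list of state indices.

t=0: δ = [8.333e-02, 8.333e-02, 1.389e-02]  (obs o_0=2)
t=1: δ = [4.630e-03, 4.630e-03, 5.787e-03]  ψ = [0, 0, 1]  (obs o_1=1)
t=2: δ = [2.572e-04, 6.028e-04, 1.608e-04]  ψ = [0, 2, 1]  (obs o_2=2)
t=3: δ = [5.023e-05, 5.023e-05, 1.047e-04]  ψ = [1, 1, 1]  (obs o_3=3)
backtrack: best end state = 2; path = [1, 2, 1, 2]

path = [1, 2, 1, 2]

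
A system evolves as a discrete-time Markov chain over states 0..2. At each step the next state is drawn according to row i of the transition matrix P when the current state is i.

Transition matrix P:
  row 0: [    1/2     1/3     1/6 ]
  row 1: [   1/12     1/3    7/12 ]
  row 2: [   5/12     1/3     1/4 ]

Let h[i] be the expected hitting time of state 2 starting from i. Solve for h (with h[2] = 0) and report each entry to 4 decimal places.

First-step conditioning: h[2] = 0; for i ≠ 2, h[i] = 1 + Σ_k P[i][k]·h[k].
  h[0] = 1 + 1/2·h[0] + 1/3·h[1]
  h[1] = 1 + 1/12·h[0] + 1/3·h[1]
Solving the 2×2 linear system over states ≠ 2 gives exactly h = [36/11, 21/11, 0] (h[2] = 0 is the target).

h = [3.2727, 1.9091, 0.0000]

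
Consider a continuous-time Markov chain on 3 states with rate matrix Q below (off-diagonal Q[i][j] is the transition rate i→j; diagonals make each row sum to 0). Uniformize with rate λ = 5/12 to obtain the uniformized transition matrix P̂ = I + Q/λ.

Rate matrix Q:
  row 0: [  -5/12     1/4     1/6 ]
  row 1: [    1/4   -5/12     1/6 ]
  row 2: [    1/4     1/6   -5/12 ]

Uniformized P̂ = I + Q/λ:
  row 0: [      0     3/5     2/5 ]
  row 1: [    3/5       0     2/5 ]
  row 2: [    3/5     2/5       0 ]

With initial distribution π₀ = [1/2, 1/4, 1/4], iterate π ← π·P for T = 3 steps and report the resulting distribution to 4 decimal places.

t=0: π = [0.5000, 0.2500, 0.2500]
t=1: π = [0.3000, 0.4000, 0.3000]
t=2: π = [0.4200, 0.3000, 0.2800]
t=3: π = [0.3480, 0.3640, 0.2880]

π = [0.3480, 0.3640, 0.2880]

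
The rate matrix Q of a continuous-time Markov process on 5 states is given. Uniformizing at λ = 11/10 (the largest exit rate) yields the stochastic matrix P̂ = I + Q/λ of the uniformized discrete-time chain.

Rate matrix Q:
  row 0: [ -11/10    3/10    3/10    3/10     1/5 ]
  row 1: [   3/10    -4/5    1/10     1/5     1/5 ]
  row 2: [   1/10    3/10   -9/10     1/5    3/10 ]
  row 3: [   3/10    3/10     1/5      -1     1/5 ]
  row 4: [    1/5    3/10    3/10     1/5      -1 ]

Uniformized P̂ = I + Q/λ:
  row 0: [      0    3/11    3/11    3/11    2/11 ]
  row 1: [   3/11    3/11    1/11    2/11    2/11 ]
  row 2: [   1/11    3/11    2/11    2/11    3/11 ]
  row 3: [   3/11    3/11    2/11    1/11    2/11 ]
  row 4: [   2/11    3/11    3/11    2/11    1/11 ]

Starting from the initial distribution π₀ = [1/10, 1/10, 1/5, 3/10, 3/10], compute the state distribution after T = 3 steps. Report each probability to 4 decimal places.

t=0: π = [0.1000, 0.1000, 0.2000, 0.3000, 0.3000]
t=1: π = [0.1818, 0.2727, 0.2091, 0.1636, 0.1727]
t=2: π = [0.1694, 0.2727, 0.1893, 0.1835, 0.1851]
t=3: π = [0.1753, 0.2727, 0.1893, 0.1805, 0.1822]

π = [0.1753, 0.2727, 0.1893, 0.1805, 0.1822]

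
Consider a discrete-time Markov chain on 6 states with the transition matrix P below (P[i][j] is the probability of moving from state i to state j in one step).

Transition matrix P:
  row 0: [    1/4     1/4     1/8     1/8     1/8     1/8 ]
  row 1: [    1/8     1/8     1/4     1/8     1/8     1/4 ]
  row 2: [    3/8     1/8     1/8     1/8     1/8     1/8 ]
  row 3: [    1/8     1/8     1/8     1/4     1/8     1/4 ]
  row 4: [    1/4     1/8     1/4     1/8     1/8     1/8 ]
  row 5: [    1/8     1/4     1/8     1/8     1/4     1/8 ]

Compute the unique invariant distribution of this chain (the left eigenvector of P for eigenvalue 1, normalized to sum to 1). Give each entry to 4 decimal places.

π = [0.2107, 0.1719, 0.1647, 0.1429, 0.1455, 0.1643]

Balance equations π_j = Σ_i π_i·P[i][j]:
  π_0 = 1/4·π_0 + 1/8·π_1 + 3/8·π_2 + 1/8·π_3 + 1/4·π_4 + 1/8·π_5
  π_1 = 1/4·π_0 + 1/8·π_1 + 1/8·π_2 + 1/8·π_3 + 1/8·π_4 + 1/4·π_5
  π_2 = 1/8·π_0 + 1/4·π_1 + 1/8·π_2 + 1/8·π_3 + 1/4·π_4 + 1/8·π_5
  π_3 = 1/8·π_0 + 1/8·π_1 + 1/8·π_2 + 1/4·π_3 + 1/8·π_4 + 1/8·π_5
  π_4 = 1/8·π_0 + 1/8·π_1 + 1/8·π_2 + 1/8·π_3 + 1/8·π_4 + 1/4·π_5
  normalize: π_0 + π_1 + π_2 + π_3 + π_4 + π_5 = 1
Solving the linear system gives exactly π = [6904/32767, 5632/32767, 5396/32767, 1/7, 4769/32767, 5385/32767].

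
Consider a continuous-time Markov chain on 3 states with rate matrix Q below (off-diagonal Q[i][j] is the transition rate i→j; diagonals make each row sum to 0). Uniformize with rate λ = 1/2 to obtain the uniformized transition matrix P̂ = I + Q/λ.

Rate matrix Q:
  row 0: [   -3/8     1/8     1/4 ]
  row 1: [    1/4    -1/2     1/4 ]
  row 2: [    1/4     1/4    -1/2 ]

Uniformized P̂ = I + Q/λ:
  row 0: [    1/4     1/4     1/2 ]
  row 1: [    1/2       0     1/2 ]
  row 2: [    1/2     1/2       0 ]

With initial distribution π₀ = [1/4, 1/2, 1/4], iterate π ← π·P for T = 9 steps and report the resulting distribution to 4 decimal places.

t=0: π = [0.2500, 0.5000, 0.2500]
t=1: π = [0.4375, 0.1875, 0.3750]
t=2: π = [0.3906, 0.2969, 0.3125]
t=3: π = [0.4023, 0.2539, 0.3438]
t=4: π = [0.3994, 0.2725, 0.3281]
t=5: π = [0.4001, 0.2639, 0.3359]
t=6: π = [0.4000, 0.2680, 0.3320]
t=7: π = [0.4000, 0.2660, 0.3340]
t=8: π = [0.4000, 0.2670, 0.3330]
t=9: π = [0.4000, 0.2665, 0.3335]

π = [0.4000, 0.2665, 0.3335]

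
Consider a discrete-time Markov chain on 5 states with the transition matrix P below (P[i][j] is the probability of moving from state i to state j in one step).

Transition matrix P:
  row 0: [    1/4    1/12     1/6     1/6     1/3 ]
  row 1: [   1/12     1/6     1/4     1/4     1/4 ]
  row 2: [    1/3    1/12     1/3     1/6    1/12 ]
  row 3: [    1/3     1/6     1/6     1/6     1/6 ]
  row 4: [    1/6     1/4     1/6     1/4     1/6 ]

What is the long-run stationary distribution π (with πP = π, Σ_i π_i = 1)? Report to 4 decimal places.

π = [0.2432, 0.1453, 0.2145, 0.1956, 0.2014]

Balance equations π_j = Σ_i π_i·P[i][j]:
  π_0 = 1/4·π_0 + 1/12·π_1 + 1/3·π_2 + 1/3·π_3 + 1/6·π_4
  π_1 = 1/12·π_0 + 1/6·π_1 + 1/12·π_2 + 1/6·π_3 + 1/4·π_4
  π_2 = 1/6·π_0 + 1/4·π_1 + 1/3·π_2 + 1/6·π_3 + 1/6·π_4
  π_3 = 1/6·π_0 + 1/4·π_1 + 1/6·π_2 + 1/6·π_3 + 1/4·π_4
  normalize: π_0 + π_1 + π_2 + π_3 + π_4 = 1
Solving the linear system gives exactly π = [4602/18925, 110/757, 812/3785, 3701/18925, 3812/18925].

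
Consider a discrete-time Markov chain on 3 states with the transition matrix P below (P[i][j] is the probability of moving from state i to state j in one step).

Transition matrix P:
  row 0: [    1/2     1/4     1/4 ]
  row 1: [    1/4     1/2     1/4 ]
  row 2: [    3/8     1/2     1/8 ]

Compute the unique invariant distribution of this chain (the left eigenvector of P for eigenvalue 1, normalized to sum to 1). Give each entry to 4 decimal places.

π = [0.3704, 0.4074, 0.2222]

Balance equations π_j = Σ_i π_i·P[i][j]:
  π_0 = 1/2·π_0 + 1/4·π_1 + 3/8·π_2
  π_1 = 1/4·π_0 + 1/2·π_1 + 1/2·π_2
  normalize: π_0 + π_1 + π_2 = 1
Solving the linear system gives exactly π = [10/27, 11/27, 2/9].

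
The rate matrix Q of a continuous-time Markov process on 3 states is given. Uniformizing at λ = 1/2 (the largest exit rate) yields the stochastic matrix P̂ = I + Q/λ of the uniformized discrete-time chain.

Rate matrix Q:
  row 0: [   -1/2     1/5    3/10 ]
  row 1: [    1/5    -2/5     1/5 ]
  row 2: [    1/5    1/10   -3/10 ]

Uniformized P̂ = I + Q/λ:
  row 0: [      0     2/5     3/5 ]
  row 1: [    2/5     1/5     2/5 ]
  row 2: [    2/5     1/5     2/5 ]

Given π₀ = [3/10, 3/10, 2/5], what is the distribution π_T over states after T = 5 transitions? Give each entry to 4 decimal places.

π = [0.2856, 0.2572, 0.4572]

t=0: π = [0.3000, 0.3000, 0.4000]
t=1: π = [0.2800, 0.2600, 0.4600]
t=2: π = [0.2880, 0.2560, 0.4560]
t=3: π = [0.2848, 0.2576, 0.4576]
t=4: π = [0.2861, 0.2570, 0.4570]
t=5: π = [0.2856, 0.2572, 0.4572]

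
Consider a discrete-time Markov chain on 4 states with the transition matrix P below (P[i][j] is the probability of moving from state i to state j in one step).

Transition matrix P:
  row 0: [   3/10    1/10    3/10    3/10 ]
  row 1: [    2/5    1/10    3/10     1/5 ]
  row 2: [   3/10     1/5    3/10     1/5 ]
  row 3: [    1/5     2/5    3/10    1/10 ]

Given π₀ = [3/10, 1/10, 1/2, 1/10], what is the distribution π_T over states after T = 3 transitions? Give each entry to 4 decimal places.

π = [0.2988, 0.1924, 0.3000, 0.2088]

t=0: π = [0.3000, 0.1000, 0.5000, 0.1000]
t=1: π = [0.3000, 0.1800, 0.3000, 0.2200]
t=2: π = [0.2960, 0.1960, 0.3000, 0.2080]
t=3: π = [0.2988, 0.1924, 0.3000, 0.2088]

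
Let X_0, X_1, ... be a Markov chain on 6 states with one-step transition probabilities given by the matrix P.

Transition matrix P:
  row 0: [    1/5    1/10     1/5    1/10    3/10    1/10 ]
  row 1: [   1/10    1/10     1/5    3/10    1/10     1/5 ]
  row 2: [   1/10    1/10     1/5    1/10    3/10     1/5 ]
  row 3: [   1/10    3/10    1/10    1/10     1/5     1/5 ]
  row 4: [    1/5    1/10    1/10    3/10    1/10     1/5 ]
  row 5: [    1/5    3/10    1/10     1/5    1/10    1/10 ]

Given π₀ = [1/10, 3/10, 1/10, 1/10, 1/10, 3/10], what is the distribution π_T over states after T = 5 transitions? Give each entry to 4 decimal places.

t=0: π = [0.1000, 0.3000, 0.1000, 0.1000, 0.1000, 0.3000]
t=1: π = [0.1500, 0.1800, 0.1500, 0.2100, 0.1500, 0.1600]
t=2: π = [0.1460, 0.1740, 0.1480, 0.1820, 0.1810, 0.1690]
t=3: π = [0.1496, 0.1702, 0.1468, 0.1879, 0.1770, 0.1685]
t=4: π = [0.1495, 0.1713, 0.1467, 0.1863, 0.1781, 0.1682]
t=5: π = [0.1496, 0.1709, 0.1467, 0.1867, 0.1779, 0.1682]

π = [0.1496, 0.1709, 0.1467, 0.1867, 0.1779, 0.1682]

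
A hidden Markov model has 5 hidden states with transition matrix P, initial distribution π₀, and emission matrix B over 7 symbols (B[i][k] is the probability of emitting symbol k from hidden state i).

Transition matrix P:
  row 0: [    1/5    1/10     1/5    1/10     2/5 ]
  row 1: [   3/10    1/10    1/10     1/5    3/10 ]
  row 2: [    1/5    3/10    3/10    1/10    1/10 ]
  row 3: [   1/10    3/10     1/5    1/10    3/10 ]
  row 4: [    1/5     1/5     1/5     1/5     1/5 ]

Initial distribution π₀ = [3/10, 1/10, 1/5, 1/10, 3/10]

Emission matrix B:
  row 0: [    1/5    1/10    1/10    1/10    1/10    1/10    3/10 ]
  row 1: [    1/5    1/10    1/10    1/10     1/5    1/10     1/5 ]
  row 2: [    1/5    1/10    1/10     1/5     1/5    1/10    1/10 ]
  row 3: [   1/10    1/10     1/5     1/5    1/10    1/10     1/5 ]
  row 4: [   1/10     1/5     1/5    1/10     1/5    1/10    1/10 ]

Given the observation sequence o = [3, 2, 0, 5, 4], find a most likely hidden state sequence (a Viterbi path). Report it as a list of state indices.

t=0: δ = [3.000e-02, 1.000e-02, 4.000e-02, 2.000e-02, 3.000e-02]  (obs o_0=3)
t=1: δ = [8.000e-04, 1.200e-03, 1.200e-03, 1.200e-03, 2.400e-03]  ψ = [2, 2, 2, 4, 0]  (obs o_1=2)
t=2: δ = [9.600e-05, 9.600e-05, 9.600e-05, 4.800e-05, 4.800e-05]  ψ = [4, 4, 4, 4, 4]  (obs o_2=0)
t=3: δ = [2.880e-06, 2.880e-06, 2.880e-06, 1.920e-06, 3.840e-06]  ψ = [1, 2, 2, 1, 0]  (obs o_3=5)
t=4: δ = [8.640e-08, 1.728e-07, 1.728e-07, 7.680e-08, 2.304e-07]  ψ = [1, 2, 2, 4, 0]  (obs o_4=4)
backtrack: best end state = 4; path = [0, 4, 1, 0, 4]

path = [0, 4, 1, 0, 4]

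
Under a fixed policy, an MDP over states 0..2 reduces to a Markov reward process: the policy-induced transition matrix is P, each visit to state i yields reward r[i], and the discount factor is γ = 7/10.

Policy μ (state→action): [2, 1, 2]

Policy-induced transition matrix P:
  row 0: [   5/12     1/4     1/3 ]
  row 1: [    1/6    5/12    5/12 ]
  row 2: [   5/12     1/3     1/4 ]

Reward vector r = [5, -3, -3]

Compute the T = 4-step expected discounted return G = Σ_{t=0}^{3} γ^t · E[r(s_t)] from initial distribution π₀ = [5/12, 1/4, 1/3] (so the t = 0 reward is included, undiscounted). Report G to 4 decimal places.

t=0: π = [0.4167, 0.2500, 0.3333], E[r] = 0.3333, γ^t·E[r] = 0.333333, running G = 0.333333
t=1: π = [0.3542, 0.3194, 0.3264], E[r] = -0.1667, γ^t·E[r] = -0.116667, running G = 0.216667
t=2: π = [0.3368, 0.3304, 0.3328], E[r] = -0.3056, γ^t·E[r] = -0.149722, running G = 0.066944
t=3: π = [0.3341, 0.3328, 0.3331], E[r] = -0.3275, γ^t·E[r] = -0.112348, running G = -0.045404

G = -0.0454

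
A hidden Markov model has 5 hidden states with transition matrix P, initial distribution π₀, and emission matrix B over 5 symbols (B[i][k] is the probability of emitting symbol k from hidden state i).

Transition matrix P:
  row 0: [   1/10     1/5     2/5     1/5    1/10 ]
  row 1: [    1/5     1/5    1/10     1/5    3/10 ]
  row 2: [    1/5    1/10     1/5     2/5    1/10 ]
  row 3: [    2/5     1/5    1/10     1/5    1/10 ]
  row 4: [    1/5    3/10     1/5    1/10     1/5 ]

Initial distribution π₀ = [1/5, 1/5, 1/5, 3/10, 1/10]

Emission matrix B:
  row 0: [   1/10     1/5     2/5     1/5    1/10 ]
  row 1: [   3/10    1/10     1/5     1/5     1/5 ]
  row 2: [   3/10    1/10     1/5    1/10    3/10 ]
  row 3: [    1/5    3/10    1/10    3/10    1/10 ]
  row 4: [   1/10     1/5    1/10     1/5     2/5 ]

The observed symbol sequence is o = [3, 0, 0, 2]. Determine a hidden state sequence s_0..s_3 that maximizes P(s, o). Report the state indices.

t=0: δ = [4.000e-02, 4.000e-02, 2.000e-02, 9.000e-02, 2.000e-02]  (obs o_0=3)
t=1: δ = [3.600e-03, 5.400e-03, 4.800e-03, 3.600e-03, 1.200e-03]  ψ = [3, 3, 0, 3, 1]  (obs o_1=0)
t=2: δ = [1.440e-04, 3.240e-04, 4.320e-04, 3.840e-04, 1.620e-04]  ψ = [3, 1, 0, 2, 1]  (obs o_2=0)
t=3: δ = [6.144e-05, 1.536e-05, 1.728e-05, 1.728e-05, 9.720e-06]  ψ = [3, 3, 2, 2, 1]  (obs o_3=2)
backtrack: best end state = 0; path = [0, 2, 3, 0]

path = [0, 2, 3, 0]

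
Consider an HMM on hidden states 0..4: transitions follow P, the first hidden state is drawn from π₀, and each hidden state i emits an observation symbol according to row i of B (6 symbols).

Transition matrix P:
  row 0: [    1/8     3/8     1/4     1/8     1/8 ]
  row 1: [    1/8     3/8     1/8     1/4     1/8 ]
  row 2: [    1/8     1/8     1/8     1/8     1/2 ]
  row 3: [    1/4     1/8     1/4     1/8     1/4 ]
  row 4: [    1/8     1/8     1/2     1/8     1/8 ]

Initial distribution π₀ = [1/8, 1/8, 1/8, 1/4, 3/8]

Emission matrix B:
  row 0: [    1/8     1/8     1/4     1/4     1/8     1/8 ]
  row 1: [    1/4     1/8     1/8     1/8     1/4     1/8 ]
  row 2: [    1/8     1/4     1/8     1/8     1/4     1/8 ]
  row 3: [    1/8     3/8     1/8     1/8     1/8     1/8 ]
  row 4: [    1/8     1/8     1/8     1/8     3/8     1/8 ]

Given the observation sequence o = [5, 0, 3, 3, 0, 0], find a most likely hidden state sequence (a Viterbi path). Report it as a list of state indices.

t=0: δ = [1.562e-02, 1.562e-02, 1.562e-02, 3.125e-02, 4.688e-02]  (obs o_0=5)
t=1: δ = [9.766e-04, 1.465e-03, 2.930e-03, 7.324e-04, 9.766e-04]  ψ = [3, 0, 4, 4, 2]  (obs o_1=0)
t=2: δ = [9.155e-05, 6.866e-05, 6.104e-05, 4.578e-05, 1.831e-04]  ψ = [2, 1, 4, 1, 2]  (obs o_2=3)
t=3: δ = [5.722e-06, 4.292e-06, 1.144e-05, 2.861e-06, 3.815e-06]  ψ = [4, 0, 4, 4, 2]  (obs o_3=3)
t=4: δ = [1.788e-07, 5.364e-07, 2.384e-07, 1.788e-07, 7.153e-07]  ψ = [2, 0, 4, 2, 2]  (obs o_4=0)
t=5: δ = [1.118e-08, 5.029e-08, 4.470e-08, 1.676e-08, 1.490e-08]  ψ = [4, 1, 4, 1, 2]  (obs o_5=0)
backtrack: best end state = 1; path = [4, 2, 4, 0, 1, 1]

path = [4, 2, 4, 0, 1, 1]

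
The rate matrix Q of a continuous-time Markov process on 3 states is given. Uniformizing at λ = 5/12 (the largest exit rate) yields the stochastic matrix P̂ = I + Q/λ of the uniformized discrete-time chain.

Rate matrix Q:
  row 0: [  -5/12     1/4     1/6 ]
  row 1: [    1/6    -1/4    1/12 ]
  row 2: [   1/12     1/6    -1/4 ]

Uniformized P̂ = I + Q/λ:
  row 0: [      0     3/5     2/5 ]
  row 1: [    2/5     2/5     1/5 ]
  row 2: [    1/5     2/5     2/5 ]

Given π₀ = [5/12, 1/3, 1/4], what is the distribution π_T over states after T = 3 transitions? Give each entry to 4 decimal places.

π = [0.2353, 0.4520, 0.3127]

t=0: π = [0.4167, 0.3333, 0.2500]
t=1: π = [0.1833, 0.4833, 0.3333]
t=2: π = [0.2600, 0.4367, 0.3033]
t=3: π = [0.2353, 0.4520, 0.3127]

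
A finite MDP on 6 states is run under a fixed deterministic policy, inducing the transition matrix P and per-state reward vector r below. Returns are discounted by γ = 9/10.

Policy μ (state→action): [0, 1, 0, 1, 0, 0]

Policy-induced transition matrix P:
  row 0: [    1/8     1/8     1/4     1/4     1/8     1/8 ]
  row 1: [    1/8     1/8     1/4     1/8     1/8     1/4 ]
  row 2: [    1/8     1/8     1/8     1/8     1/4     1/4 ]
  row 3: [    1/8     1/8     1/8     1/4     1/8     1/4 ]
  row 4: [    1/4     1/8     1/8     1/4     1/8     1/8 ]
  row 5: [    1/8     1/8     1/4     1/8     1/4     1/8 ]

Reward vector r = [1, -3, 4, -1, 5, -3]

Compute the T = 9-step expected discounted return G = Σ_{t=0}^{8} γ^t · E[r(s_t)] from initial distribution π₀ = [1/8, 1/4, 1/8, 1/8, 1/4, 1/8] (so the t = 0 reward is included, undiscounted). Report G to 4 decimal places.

t=0: π = [0.1250, 0.2500, 0.1250, 0.1250, 0.2500, 0.1250], E[r] = 0.6250, γ^t·E[r] = 0.625000, running G = 0.625000
t=1: π = [0.1563, 0.1250, 0.1875, 0.1875, 0.1563, 0.1875], E[r] = 0.5625, γ^t·E[r] = 0.506250, running G = 1.131250
t=2: π = [0.1445, 0.1250, 0.1836, 0.1875, 0.1719, 0.1875], E[r] = 0.6133, γ^t·E[r] = 0.496758, running G = 1.628008
t=3: π = [0.1465, 0.1250, 0.1821, 0.1880, 0.1714, 0.1870], E[r] = 0.6079, γ^t·E[r] = 0.443167, running G = 2.071174
t=4: π = [0.1464, 0.1250, 0.1823, 0.1882, 0.1711, 0.1869], E[r] = 0.6075, γ^t·E[r] = 0.398570, running G = 2.469744
t=5: π = [0.1464, 0.1250, 0.1823, 0.1882, 0.1712, 0.1869], E[r] = 0.6072, γ^t·E[r] = 0.358573, running G = 2.828317
t=6: π = [0.1464, 0.1250, 0.1823, 0.1882, 0.1712, 0.1869], E[r] = 0.6073, γ^t·E[r] = 0.322740, running G = 3.151057
t=7: π = [0.1464, 0.1250, 0.1823, 0.1882, 0.1712, 0.1869], E[r] = 0.6073, γ^t·E[r] = 0.290466, running G = 3.441523
t=8: π = [0.1464, 0.1250, 0.1823, 0.1882, 0.1712, 0.1869], E[r] = 0.6073, γ^t·E[r] = 0.261419, running G = 3.702942

G = 3.7029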